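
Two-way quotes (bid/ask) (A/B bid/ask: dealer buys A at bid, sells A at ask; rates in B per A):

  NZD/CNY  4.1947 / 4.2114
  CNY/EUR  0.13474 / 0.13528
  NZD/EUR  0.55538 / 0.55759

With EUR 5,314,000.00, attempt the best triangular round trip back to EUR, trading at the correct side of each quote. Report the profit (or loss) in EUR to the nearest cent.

Best loop EUR → NZD → CNY → EUR:
EUR 5,314,000.00 ÷ 0.55759 (buy NZD at ask) = NZD 9,530,300.04
NZD 9,530,300.04 × 4.1947 (sell NZD at bid) = CNY 39,976,749.58
CNY 39,976,749.58 × 0.13474 (sell CNY at bid) = EUR 5,386,467.24

Net profit: EUR 72,467.24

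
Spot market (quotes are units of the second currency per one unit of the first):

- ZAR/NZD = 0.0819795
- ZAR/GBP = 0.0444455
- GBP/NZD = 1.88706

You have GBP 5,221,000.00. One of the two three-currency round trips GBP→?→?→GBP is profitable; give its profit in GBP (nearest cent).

Profitable loop is GBP → NZD → ZAR → GBP:
GBP 5,221,000.00 × 1.88706 = NZD 9,852,340.26
NZD 9,852,340.26 ÷ 0.0819795 = ZAR 120,180,536.11
ZAR 120,180,536.11 × 0.0444455 = GBP 5,341,484.02
Profit = GBP 5,341,484.02 − GBP 5,221,000.00

Profit: GBP 120,484.02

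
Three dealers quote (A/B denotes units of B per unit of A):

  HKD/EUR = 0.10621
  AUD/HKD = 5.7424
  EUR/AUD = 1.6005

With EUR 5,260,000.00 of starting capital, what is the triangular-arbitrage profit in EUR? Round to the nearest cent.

Profitable loop is EUR → HKD → AUD → EUR:
EUR 5,260,000.00 ÷ 0.10621 = HKD 49,524,526.88
HKD 49,524,526.88 ÷ 5.7424 = AUD 8,624,360.35
AUD 8,624,360.35 ÷ 1.6005 = EUR 5,388,541.30
Profit = EUR 5,388,541.30 − EUR 5,260,000.00

Profit: EUR 128,541.30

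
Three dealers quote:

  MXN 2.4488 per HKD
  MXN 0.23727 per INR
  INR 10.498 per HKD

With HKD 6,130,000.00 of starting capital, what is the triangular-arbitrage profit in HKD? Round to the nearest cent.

Profit: HKD 105,288.56

Profitable loop is HKD → INR → MXN → HKD:
HKD 6,130,000.00 × 10.498 = INR 64,352,740.00
INR 64,352,740.00 × 0.23727 = MXN 15,268,974.62
MXN 15,268,974.62 ÷ 2.4488 = HKD 6,235,288.56
Profit = HKD 6,235,288.56 − HKD 6,130,000.00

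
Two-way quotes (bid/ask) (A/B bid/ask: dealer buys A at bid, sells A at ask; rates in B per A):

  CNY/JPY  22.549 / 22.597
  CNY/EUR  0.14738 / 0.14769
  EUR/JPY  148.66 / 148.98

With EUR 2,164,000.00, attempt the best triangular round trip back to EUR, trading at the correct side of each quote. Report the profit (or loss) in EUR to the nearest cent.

Net profit: EUR 53,713.72

Best loop EUR → CNY → JPY → EUR:
EUR 2,164,000.00 ÷ 0.14769 (buy CNY at ask) = CNY 14,652,312.28
CNY 14,652,312.28 × 22.549 (sell CNY at bid) = JPY 330,394,990
JPY 330,394,990 ÷ 148.98 (buy EUR at ask) = EUR 2,217,713.72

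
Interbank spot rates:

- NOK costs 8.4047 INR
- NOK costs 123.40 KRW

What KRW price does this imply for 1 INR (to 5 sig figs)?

INR/KRW = 14.682

1 INR ÷ 8.4047 = 0.118981 NOK
0.118981 NOK × 123.40 = 14.6823 KRW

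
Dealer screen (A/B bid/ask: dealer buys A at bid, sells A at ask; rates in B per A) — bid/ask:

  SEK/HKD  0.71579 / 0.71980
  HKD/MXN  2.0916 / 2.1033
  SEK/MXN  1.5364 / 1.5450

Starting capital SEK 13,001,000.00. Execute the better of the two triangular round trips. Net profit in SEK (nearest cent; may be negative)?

Net profit: SEK 192,742.16

Best loop SEK → MXN → HKD → SEK:
SEK 13,001,000.00 × 1.5364 (sell SEK at bid) = MXN 19,974,736.40
MXN 19,974,736.40 ÷ 2.1033 (buy HKD at ask) = HKD 9,496,855.61
HKD 9,496,855.61 ÷ 0.71980 (buy SEK at ask) = SEK 13,193,742.16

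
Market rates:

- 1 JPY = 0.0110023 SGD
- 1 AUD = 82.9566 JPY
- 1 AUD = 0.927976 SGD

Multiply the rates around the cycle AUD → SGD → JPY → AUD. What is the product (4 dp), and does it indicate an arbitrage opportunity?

Around AUD → SGD → JPY → AUD: 1 × 0.927976 ÷ 0.0110023 ÷ 82.9566 = 1.016722
Product > 1; profitable direction is AUD → SGD → JPY → AUD.

1.0167 (arbitrage exists)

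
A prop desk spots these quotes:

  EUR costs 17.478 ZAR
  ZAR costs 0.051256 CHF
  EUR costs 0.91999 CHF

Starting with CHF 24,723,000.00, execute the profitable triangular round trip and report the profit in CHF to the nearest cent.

Profitable loop is CHF → ZAR → EUR → CHF:
CHF 24,723,000.00 ÷ 0.051256 = ZAR 482,343,530.51
ZAR 482,343,530.51 ÷ 17.478 = EUR 27,597,181.06
EUR 27,597,181.06 × 0.91999 = CHF 25,389,130.60
Profit = CHF 25,389,130.60 − CHF 24,723,000.00

Profit: CHF 666,130.60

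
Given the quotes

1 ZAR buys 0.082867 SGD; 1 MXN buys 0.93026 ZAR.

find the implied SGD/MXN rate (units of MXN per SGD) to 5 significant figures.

SGD/MXN = 12.972

1 SGD ÷ 0.082867 = 12.0675 ZAR
12.0675 ZAR ÷ 0.93026 = 12.9722 MXN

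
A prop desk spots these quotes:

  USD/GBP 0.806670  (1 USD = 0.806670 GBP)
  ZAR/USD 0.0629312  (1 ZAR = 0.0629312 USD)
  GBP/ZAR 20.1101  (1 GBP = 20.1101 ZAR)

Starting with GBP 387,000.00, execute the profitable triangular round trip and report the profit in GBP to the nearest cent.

Profit: GBP 8,081.88

Profitable loop is GBP → ZAR → USD → GBP:
GBP 387,000.00 × 20.1101 = ZAR 7,782,608.70
ZAR 7,782,608.70 × 0.0629312 = USD 489,768.90
USD 489,768.90 × 0.806670 = GBP 395,081.88
Profit = GBP 395,081.88 − GBP 387,000.00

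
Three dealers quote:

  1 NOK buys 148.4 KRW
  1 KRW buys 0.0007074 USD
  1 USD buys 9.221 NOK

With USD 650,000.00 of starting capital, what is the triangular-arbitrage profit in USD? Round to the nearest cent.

Profitable loop is USD → KRW → NOK → USD:
USD 650,000.00 ÷ 0.0007074 = KRW 918,857,789
KRW 918,857,789 ÷ 148.4 = NOK 6,191,764.08
NOK 6,191,764.08 ÷ 9.221 = USD 671,485.10
Profit = USD 671,485.10 − USD 650,000.00

Profit: USD 21,485.10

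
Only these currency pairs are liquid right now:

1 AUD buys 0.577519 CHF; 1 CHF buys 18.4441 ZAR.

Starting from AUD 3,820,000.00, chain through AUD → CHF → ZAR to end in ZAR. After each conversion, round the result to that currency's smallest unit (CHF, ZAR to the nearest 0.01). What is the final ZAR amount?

AUD 3,820,000.00 × 0.577519 = CHF 2,206,122.58
CHF 2,206,122.58 × 18.4441 = ZAR 40,689,945.48

ZAR 40,689,945.48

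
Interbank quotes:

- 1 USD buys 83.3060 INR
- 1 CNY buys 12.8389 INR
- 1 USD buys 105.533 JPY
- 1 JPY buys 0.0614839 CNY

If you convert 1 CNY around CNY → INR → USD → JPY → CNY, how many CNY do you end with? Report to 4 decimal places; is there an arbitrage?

1.0000 (no arbitrage)

Around CNY → INR → USD → JPY → CNY: 1 × 12.8389 ÷ 83.3060 × 105.533 × 0.0614839 = 1.000003
Product ≈ 1 (deviation 0.000%, within rounding noise).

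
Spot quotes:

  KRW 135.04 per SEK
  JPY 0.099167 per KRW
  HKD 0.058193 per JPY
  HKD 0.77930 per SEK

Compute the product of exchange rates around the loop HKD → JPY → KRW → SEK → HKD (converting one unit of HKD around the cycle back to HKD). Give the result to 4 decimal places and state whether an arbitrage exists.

1.0000 (no arbitrage)

Around HKD → JPY → KRW → SEK → HKD: 1 ÷ 0.058193 ÷ 0.099167 ÷ 135.04 × 0.77930 = 1.000010
Product ≈ 1 (deviation 0.001%, within rounding noise).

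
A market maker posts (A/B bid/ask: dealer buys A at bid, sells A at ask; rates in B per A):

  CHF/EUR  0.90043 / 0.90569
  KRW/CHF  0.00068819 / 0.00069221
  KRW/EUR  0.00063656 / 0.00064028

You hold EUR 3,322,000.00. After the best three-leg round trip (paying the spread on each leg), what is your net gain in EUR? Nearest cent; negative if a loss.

Net profit: EUR 51,040.31

Best loop EUR → CHF → KRW → EUR:
EUR 3,322,000.00 ÷ 0.90569 (buy CHF at ask) = CHF 3,667,921.70
CHF 3,667,921.70 ÷ 0.00069221 (buy KRW at ask) = KRW 5,298,856,843
KRW 5,298,856,843 × 0.00063656 (sell KRW at bid) = EUR 3,373,040.31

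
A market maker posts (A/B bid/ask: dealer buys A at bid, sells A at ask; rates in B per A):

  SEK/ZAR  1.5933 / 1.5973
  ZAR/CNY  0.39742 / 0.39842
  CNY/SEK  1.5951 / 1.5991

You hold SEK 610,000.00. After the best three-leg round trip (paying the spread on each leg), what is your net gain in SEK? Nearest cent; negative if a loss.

Best loop SEK → ZAR → CNY → SEK:
SEK 610,000.00 × 1.5933 (sell SEK at bid) = ZAR 971,913.00
ZAR 971,913.00 × 0.39742 (sell ZAR at bid) = CNY 386,257.66
CNY 386,257.66 × 1.5951 (sell CNY at bid) = SEK 616,119.60

Net profit: SEK 6,119.60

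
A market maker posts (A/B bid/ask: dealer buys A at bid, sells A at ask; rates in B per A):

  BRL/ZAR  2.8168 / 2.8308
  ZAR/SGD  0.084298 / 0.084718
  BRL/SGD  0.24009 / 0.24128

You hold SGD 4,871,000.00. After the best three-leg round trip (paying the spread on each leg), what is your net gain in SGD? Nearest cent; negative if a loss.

Net profit: SGD 5,489.80

Best loop SGD → ZAR → BRL → SGD:
SGD 4,871,000.00 ÷ 0.084718 (buy ZAR at ask) = ZAR 57,496,635.90
ZAR 57,496,635.90 ÷ 2.8308 (buy BRL at ask) = BRL 20,311,090.82
BRL 20,311,090.82 × 0.24009 (sell BRL at bid) = SGD 4,876,489.80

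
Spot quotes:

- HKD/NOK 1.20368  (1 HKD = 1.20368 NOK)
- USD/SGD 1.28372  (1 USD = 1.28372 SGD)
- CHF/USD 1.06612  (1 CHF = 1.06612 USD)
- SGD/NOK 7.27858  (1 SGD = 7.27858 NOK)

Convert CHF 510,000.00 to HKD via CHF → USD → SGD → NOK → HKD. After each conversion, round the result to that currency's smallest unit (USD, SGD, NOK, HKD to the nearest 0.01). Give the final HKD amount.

HKD 4,220,677.71

CHF 510,000.00 × 1.06612 = USD 543,721.20
USD 543,721.20 × 1.28372 = SGD 697,985.78
SGD 697,985.78 × 7.27858 = NOK 5,080,345.34
NOK 5,080,345.34 ÷ 1.20368 = HKD 4,220,677.71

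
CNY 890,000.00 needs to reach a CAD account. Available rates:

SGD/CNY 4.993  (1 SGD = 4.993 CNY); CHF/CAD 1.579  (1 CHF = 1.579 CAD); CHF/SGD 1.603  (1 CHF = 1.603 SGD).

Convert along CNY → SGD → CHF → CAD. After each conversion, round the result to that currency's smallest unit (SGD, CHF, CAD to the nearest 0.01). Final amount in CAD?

CAD 175,580.81

CNY 890,000.00 ÷ 4.993 = SGD 178,249.55
SGD 178,249.55 ÷ 1.603 = CHF 111,197.47
CHF 111,197.47 × 1.579 = CAD 175,580.81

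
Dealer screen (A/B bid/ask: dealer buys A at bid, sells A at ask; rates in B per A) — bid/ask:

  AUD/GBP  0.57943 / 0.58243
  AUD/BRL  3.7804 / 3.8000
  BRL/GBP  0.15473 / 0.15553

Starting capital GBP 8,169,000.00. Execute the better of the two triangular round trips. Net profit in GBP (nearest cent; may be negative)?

Net profit: GBP 35,222.68

Best loop GBP → AUD → BRL → GBP:
GBP 8,169,000.00 ÷ 0.58243 (buy AUD at ask) = AUD 14,025,719.83
AUD 14,025,719.83 × 3.7804 (sell AUD at bid) = BRL 53,022,831.24
BRL 53,022,831.24 × 0.15473 (sell BRL at bid) = GBP 8,204,222.68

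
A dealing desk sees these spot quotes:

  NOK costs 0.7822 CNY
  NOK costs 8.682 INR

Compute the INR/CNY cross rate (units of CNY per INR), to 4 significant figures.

INR/CNY = 0.09009

1 INR ÷ 8.682 = 0.115181 NOK
0.115181 NOK × 0.7822 = 0.0900944 CNY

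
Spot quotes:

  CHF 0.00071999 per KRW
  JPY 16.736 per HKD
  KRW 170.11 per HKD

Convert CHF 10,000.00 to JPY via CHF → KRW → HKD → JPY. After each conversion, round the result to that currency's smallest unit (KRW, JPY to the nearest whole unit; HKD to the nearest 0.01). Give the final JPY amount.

CHF 10,000.00 ÷ 0.00071999 = KRW 13,889,082
KRW 13,889,082 ÷ 170.11 = HKD 81,647.65
HKD 81,647.65 × 16.736 = JPY 1,366,455

JPY 1,366,455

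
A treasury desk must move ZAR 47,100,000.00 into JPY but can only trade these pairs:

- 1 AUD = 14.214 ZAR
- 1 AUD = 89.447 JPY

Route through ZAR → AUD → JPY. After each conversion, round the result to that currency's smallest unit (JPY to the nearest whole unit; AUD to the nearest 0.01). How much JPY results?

ZAR 47,100,000.00 ÷ 14.214 = AUD 3,313,634.44
AUD 3,313,634.44 × 89.447 = JPY 296,394,660

JPY 296,394,660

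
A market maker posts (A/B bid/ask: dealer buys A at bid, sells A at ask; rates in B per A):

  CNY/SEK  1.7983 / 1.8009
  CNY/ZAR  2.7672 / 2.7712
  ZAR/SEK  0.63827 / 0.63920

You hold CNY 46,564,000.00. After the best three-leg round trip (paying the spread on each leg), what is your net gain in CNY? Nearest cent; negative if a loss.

Net profit: CNY 708,414.85

Best loop CNY → SEK → ZAR → CNY:
CNY 46,564,000.00 × 1.7983 (sell CNY at bid) = SEK 83,736,041.20
SEK 83,736,041.20 ÷ 0.63920 (buy ZAR at ask) = ZAR 131,001,316.02
ZAR 131,001,316.02 ÷ 2.7712 (buy CNY at ask) = CNY 47,272,414.85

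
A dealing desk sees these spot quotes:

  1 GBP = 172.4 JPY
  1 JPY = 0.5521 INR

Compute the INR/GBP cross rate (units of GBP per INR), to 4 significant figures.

INR/GBP = 0.01051

1 INR ÷ 0.5521 = 1.81127 JPY
1.81127 JPY ÷ 172.4 = 0.0105062 GBP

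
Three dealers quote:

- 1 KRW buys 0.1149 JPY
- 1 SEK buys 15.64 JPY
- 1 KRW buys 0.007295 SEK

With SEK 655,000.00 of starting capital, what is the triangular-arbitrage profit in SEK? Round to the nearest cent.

Profitable loop is SEK → KRW → JPY → SEK:
SEK 655,000.00 ÷ 0.007295 = KRW 89,787,526
KRW 89,787,526 × 0.1149 = JPY 10,316,587
JPY 10,316,587 ÷ 15.64 = SEK 659,628.31
Profit = SEK 659,628.31 − SEK 655,000.00

Profit: SEK 4,628.31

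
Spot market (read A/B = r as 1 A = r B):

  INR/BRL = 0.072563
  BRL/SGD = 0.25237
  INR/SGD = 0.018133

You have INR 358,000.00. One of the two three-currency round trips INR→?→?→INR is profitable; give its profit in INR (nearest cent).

Profit: INR 3,548.30

Profitable loop is INR → BRL → SGD → INR:
INR 358,000.00 × 0.072563 = BRL 25,977.55
BRL 25,977.55 × 0.25237 = SGD 6,555.96
SGD 6,555.96 ÷ 0.018133 = INR 361,548.30
Profit = INR 361,548.30 − INR 358,000.00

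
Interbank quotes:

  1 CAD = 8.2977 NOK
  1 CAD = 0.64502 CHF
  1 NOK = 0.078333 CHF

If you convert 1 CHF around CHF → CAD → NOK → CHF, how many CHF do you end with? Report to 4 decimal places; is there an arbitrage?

Around CHF → CAD → NOK → CHF: 1 ÷ 0.64502 × 8.2977 × 0.078333 = 1.007695
Product > 1; profitable direction is CHF → CAD → NOK → CHF.

1.0077 (arbitrage exists)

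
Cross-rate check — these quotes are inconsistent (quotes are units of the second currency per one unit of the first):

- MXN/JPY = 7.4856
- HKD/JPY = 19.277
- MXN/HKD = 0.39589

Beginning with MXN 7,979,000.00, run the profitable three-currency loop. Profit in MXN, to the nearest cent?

Profitable loop is MXN → HKD → JPY → MXN:
MXN 7,979,000.00 × 0.39589 = HKD 3,158,806.31
HKD 3,158,806.31 × 19.277 = JPY 60,892,309
JPY 60,892,309 ÷ 7.4856 = MXN 8,134,592.98
Profit = MXN 8,134,592.98 − MXN 7,979,000.00

Profit: MXN 155,592.98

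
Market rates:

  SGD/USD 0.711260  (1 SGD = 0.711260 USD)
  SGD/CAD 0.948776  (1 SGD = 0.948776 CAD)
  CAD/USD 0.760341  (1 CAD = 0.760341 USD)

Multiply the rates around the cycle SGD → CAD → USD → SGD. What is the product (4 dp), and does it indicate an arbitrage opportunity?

Around SGD → CAD → USD → SGD: 1 × 0.948776 × 0.760341 ÷ 0.711260 = 1.014247
Product > 1; profitable direction is SGD → CAD → USD → SGD.

1.0142 (arbitrage exists)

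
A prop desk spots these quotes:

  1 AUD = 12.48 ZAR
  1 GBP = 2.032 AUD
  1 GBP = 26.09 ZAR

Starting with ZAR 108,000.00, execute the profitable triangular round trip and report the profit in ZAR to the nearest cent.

Profitable loop is ZAR → AUD → GBP → ZAR:
ZAR 108,000.00 ÷ 12.48 = AUD 8,653.85
AUD 8,653.85 ÷ 2.032 = GBP 4,258.78
GBP 4,258.78 × 26.09 = ZAR 111,111.64
Profit = ZAR 111,111.64 − ZAR 108,000.00

Profit: ZAR 3,111.64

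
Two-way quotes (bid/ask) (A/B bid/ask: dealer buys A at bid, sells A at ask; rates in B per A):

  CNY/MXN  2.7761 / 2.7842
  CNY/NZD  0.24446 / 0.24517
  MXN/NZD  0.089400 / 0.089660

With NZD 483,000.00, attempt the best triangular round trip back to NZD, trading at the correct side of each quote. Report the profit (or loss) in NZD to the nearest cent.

Net profit: NZD 5,936.47

Best loop NZD → CNY → MXN → NZD:
NZD 483,000.00 ÷ 0.24517 (buy CNY at ask) = CNY 1,970,061.59
CNY 1,970,061.59 × 2.7761 (sell CNY at bid) = MXN 5,469,087.98
MXN 5,469,087.98 × 0.089400 (sell MXN at bid) = NZD 488,936.47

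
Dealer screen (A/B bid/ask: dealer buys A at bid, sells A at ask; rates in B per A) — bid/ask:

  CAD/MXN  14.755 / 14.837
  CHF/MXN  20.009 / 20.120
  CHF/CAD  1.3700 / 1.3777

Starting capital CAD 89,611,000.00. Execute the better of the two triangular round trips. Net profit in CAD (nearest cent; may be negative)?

Net profit: CAD 420,218.58

Best loop CAD → MXN → CHF → CAD:
CAD 89,611,000.00 × 14.755 (sell CAD at bid) = MXN 1,322,210,305.00
MXN 1,322,210,305.00 ÷ 20.120 (buy CHF at ask) = CHF 65,716,217.94
CHF 65,716,217.94 × 1.3700 (sell CHF at bid) = CAD 90,031,218.58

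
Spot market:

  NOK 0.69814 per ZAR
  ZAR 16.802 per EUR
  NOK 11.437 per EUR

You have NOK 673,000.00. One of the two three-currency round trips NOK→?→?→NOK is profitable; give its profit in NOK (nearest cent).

Profitable loop is NOK → EUR → ZAR → NOK:
NOK 673,000.00 ÷ 11.437 = EUR 58,844.10
EUR 58,844.10 × 16.802 = ZAR 988,698.61
ZAR 988,698.61 × 0.69814 = NOK 690,250.05
Profit = NOK 690,250.05 − NOK 673,000.00

Profit: NOK 17,250.05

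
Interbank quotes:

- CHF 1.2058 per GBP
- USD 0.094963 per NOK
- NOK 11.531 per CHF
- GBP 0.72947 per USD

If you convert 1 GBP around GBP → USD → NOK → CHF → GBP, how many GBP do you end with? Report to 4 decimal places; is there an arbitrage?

1.0382 (arbitrage exists)

Around GBP → USD → NOK → CHF → GBP: 1 ÷ 0.72947 ÷ 0.094963 ÷ 11.531 ÷ 1.2058 = 1.038236
Product > 1; profitable direction is GBP → USD → NOK → CHF → GBP.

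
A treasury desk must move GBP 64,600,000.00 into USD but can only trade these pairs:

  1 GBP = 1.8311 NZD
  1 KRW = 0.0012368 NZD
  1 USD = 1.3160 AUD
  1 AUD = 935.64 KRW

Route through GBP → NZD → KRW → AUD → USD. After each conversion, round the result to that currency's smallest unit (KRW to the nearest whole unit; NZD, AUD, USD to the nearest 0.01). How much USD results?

GBP 64,600,000.00 × 1.8311 = NZD 118,289,060.00
NZD 118,289,060.00 ÷ 0.0012368 = KRW 95,641,219,276
KRW 95,641,219,276 ÷ 935.64 = AUD 102,220,105.25
AUD 102,220,105.25 ÷ 1.3160 = USD 77,674,852.01

USD 77,674,852.01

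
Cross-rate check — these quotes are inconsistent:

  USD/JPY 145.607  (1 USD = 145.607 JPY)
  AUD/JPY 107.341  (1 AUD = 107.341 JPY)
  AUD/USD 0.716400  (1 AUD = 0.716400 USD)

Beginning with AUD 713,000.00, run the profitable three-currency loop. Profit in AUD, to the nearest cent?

Profitable loop is AUD → JPY → USD → AUD:
AUD 713,000.00 × 107.341 = JPY 76,534,133
JPY 76,534,133 ÷ 145.607 = USD 525,621.25
USD 525,621.25 ÷ 0.716400 = AUD 733,698.00
Profit = AUD 733,698.00 − AUD 713,000.00

Profit: AUD 20,698.00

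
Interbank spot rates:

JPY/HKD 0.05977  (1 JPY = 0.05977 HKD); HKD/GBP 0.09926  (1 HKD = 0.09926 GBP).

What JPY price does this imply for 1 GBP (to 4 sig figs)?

GBP/JPY = 168.6

1 GBP ÷ 0.09926 = 10.0746 HKD
10.0746 HKD ÷ 0.05977 = 168.555 JPY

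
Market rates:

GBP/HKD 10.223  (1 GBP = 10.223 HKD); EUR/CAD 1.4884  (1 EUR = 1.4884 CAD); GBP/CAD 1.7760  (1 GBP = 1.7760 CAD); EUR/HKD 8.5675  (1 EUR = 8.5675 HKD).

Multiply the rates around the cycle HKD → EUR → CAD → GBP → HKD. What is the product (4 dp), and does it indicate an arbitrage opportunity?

Around HKD → EUR → CAD → GBP → HKD: 1 ÷ 8.5675 × 1.4884 ÷ 1.7760 × 10.223 = 1.000002
Product ≈ 1 (deviation 0.000%, within rounding noise).

1.0000 (no arbitrage)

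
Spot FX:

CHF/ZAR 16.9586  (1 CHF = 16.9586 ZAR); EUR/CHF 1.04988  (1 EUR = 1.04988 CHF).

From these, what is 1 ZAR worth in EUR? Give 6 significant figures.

ZAR/EUR = 0.0561656

1 ZAR ÷ 16.9586 = 0.0589671 CHF
0.0589671 CHF ÷ 1.04988 = 0.0561656 EUR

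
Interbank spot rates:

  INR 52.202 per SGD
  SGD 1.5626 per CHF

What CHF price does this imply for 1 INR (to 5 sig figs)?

INR/CHF = 0.012259

1 INR ÷ 52.202 = 0.0191564 SGD
0.0191564 SGD ÷ 1.5626 = 0.0122593 CHF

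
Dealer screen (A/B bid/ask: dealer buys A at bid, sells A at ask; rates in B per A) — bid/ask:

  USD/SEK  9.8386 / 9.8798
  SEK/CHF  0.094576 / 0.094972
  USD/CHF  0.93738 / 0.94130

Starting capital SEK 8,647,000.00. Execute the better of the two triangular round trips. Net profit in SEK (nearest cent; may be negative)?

Best loop SEK → USD → CHF → SEK:
SEK 8,647,000.00 ÷ 9.8798 (buy USD at ask) = USD 875,220.15
USD 875,220.15 × 0.93738 (sell USD at bid) = CHF 820,413.86
CHF 820,413.86 ÷ 0.094972 (buy SEK at ask) = SEK 8,638,481.45

Net result: SEK -8,518.55 (no profitable arbitrage after spreads)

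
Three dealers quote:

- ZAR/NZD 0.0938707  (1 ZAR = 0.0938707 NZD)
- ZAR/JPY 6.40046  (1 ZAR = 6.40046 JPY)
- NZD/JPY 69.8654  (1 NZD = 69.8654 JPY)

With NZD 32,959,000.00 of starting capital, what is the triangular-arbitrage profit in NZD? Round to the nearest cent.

Profitable loop is NZD → JPY → ZAR → NZD:
NZD 32,959,000.00 × 69.8654 = JPY 2,302,693,719
JPY 2,302,693,719 ÷ 6.40046 = ZAR 359,770,035.06
ZAR 359,770,035.06 × 0.0938707 = NZD 33,771,865.03
Profit = NZD 33,771,865.03 − NZD 32,959,000.00

Profit: NZD 812,865.03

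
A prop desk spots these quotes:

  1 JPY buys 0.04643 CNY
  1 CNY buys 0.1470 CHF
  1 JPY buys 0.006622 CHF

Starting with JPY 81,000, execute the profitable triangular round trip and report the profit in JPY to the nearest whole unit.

Profitable loop is JPY → CNY → CHF → JPY:
JPY 81,000 × 0.04643 = CNY 3,760.83
CNY 3,760.83 × 0.1470 = CHF 552.84
CHF 552.84 ÷ 0.006622 = JPY 83,486
Profit = JPY 83,486 − JPY 81,000

Profit: JPY 2,486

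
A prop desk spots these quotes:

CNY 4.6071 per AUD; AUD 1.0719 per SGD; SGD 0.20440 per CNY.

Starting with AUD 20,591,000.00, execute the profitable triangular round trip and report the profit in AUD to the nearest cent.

Profit: AUD 193,531.52

Profitable loop is AUD → CNY → SGD → AUD:
AUD 20,591,000.00 × 4.6071 = CNY 94,864,796.10
CNY 94,864,796.10 × 0.20440 = SGD 19,390,364.32
SGD 19,390,364.32 × 1.0719 = AUD 20,784,531.52
Profit = AUD 20,784,531.52 − AUD 20,591,000.00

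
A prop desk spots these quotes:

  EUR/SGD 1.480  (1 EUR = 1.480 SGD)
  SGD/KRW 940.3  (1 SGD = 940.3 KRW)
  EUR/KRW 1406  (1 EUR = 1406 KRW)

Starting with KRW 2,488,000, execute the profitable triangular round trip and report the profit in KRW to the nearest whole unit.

Profitable loop is KRW → SGD → EUR → KRW:
KRW 2,488,000 ÷ 940.3 = SGD 2,645.96
SGD 2,645.96 ÷ 1.480 = EUR 1,787.81
EUR 1,787.81 × 1406 = KRW 2,513,666
Profit = KRW 2,513,666 − KRW 2,488,000

Profit: KRW 25,666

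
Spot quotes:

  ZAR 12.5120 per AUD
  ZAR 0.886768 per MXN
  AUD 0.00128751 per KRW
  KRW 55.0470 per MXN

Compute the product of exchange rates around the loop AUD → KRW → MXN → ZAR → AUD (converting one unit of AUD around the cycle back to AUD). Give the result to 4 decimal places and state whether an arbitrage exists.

Around AUD → KRW → MXN → ZAR → AUD: 1 ÷ 0.00128751 ÷ 55.0470 × 0.886768 ÷ 12.5120 = 0.999998
Product ≈ 1 (deviation 0.000%, within rounding noise).

1.0000 (no arbitrage)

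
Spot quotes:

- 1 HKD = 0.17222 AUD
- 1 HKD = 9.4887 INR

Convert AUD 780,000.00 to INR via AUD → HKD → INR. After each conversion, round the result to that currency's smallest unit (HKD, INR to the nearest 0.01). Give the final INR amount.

AUD 780,000.00 ÷ 0.17222 = HKD 4,529,090.70
HKD 4,529,090.70 × 9.4887 = INR 42,975,182.93

INR 42,975,182.93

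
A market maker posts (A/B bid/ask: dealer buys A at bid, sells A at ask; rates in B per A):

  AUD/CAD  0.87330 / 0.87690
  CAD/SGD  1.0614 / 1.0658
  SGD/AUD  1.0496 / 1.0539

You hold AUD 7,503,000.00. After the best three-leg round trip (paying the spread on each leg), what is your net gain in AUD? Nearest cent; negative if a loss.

Best loop AUD → SGD → CAD → AUD:
AUD 7,503,000.00 ÷ 1.0539 (buy SGD at ask) = SGD 7,119,271.28
SGD 7,119,271.28 ÷ 1.0658 (buy CAD at ask) = CAD 6,679,744.12
CAD 6,679,744.12 ÷ 0.87690 (buy AUD at ask) = AUD 7,617,452.52

Net profit: AUD 114,452.52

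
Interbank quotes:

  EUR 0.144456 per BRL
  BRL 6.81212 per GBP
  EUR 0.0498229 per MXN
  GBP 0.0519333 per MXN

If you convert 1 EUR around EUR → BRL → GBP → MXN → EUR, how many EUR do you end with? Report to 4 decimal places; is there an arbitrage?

0.9749 (arbitrage exists)

Around EUR → BRL → GBP → MXN → EUR: 1 ÷ 0.144456 ÷ 6.81212 ÷ 0.0519333 × 0.0498229 = 0.974912
Product < 1; profitable direction is EUR → MXN → GBP → BRL → EUR.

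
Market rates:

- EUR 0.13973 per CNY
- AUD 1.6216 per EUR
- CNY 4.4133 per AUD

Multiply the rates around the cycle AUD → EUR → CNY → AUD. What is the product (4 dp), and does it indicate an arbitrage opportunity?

1.0000 (no arbitrage)

Around AUD → EUR → CNY → AUD: 1 ÷ 1.6216 ÷ 0.13973 ÷ 4.4133 = 1.000007
Product ≈ 1 (deviation 0.001%, within rounding noise).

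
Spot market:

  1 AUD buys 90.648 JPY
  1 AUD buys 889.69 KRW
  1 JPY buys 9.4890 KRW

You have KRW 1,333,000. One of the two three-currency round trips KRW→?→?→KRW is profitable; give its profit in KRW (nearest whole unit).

Profitable loop is KRW → JPY → AUD → KRW:
KRW 1,333,000 ÷ 9.4890 = JPY 140,478
JPY 140,478 ÷ 90.648 = AUD 1,549.71
AUD 1,549.71 × 889.69 = KRW 1,378,765
Profit = KRW 1,378,765 − KRW 1,333,000

Profit: KRW 45,765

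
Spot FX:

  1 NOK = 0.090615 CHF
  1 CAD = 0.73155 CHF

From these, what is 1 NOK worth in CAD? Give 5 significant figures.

NOK/CAD = 0.12387

1 NOK × 0.090615 = 0.090615 CHF
0.090615 CHF ÷ 0.73155 = 0.123867 CAD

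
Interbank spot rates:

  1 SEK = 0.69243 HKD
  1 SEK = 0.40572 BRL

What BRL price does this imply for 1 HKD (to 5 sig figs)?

1 HKD ÷ 0.69243 = 1.44419 SEK
1.44419 SEK × 0.40572 = 0.585936 BRL

HKD/BRL = 0.58594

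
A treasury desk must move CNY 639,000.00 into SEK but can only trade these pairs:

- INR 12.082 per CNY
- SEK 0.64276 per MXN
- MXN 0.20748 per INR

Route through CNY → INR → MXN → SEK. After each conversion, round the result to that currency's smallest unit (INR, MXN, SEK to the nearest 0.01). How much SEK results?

SEK 1,029,591.08

CNY 639,000.00 × 12.082 = INR 7,720,398.00
INR 7,720,398.00 × 0.20748 = MXN 1,601,828.18
MXN 1,601,828.18 × 0.64276 = SEK 1,029,591.08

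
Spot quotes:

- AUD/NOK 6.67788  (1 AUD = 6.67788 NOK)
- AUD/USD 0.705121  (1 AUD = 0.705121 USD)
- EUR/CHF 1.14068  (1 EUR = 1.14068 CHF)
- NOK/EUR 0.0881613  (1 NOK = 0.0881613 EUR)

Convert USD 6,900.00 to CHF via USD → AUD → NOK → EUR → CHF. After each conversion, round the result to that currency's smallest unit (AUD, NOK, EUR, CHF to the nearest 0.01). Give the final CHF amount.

USD 6,900.00 ÷ 0.705121 = AUD 9,785.55
AUD 9,785.55 × 6.67788 = NOK 65,346.73
NOK 65,346.73 × 0.0881613 = EUR 5,761.05
EUR 5,761.05 × 1.14068 = CHF 6,571.51

CHF 6,571.51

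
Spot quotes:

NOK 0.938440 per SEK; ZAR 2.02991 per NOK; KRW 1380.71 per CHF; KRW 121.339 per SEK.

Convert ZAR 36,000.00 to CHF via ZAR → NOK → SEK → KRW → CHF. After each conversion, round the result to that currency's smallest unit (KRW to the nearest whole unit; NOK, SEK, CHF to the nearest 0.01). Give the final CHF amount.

CHF 1,660.80

ZAR 36,000.00 ÷ 2.02991 = NOK 17,734.78
NOK 17,734.78 ÷ 0.938440 = SEK 18,898.15
SEK 18,898.15 × 121.339 = KRW 2,293,083
KRW 2,293,083 ÷ 1380.71 = CHF 1,660.80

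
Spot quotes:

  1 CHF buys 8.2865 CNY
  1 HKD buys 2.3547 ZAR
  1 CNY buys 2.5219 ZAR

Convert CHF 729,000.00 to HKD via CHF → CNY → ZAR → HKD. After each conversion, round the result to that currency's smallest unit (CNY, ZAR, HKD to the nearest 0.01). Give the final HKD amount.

CHF 729,000.00 × 8.2865 = CNY 6,040,858.50
CNY 6,040,858.50 × 2.5219 = ZAR 15,234,441.05
ZAR 15,234,441.05 ÷ 2.3547 = HKD 6,469,801.27

HKD 6,469,801.27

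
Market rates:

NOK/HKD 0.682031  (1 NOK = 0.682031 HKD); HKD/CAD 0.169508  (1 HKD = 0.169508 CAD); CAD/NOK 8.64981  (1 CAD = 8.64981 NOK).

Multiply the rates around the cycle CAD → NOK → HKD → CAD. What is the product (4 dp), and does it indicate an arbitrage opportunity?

Around CAD → NOK → HKD → CAD: 1 × 8.64981 × 0.682031 × 0.169508 = 1.000002
Product ≈ 1 (deviation 0.000%, within rounding noise).

1.0000 (no arbitrage)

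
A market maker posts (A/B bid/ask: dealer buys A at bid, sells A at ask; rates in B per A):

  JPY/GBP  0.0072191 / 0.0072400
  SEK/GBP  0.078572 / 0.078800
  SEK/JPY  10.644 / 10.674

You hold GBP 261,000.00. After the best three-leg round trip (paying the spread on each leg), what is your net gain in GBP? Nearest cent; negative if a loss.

Net profit: GBP 4,364.33

Best loop GBP → JPY → SEK → GBP:
GBP 261,000.00 ÷ 0.0072400 (buy JPY at ask) = JPY 36,049,724
JPY 36,049,724 ÷ 10.674 (buy SEK at ask) = SEK 3,377,339.68
SEK 3,377,339.68 × 0.078572 (sell SEK at bid) = GBP 265,364.33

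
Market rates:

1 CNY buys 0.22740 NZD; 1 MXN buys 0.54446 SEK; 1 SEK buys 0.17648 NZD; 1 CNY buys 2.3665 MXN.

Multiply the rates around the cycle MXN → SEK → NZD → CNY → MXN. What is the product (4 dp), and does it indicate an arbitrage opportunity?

0.9999 (no arbitrage)

Around MXN → SEK → NZD → CNY → MXN: 1 × 0.54446 × 0.17648 ÷ 0.22740 × 2.3665 = 0.999948
Product ≈ 1 (deviation 0.005%, within rounding noise).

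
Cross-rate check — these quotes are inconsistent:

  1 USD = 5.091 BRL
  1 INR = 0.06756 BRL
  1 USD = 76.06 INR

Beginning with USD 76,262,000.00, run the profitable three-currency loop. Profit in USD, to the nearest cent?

Profit: USD 713,240.69

Profitable loop is USD → INR → BRL → USD:
USD 76,262,000.00 × 76.06 = INR 5,800,487,720.00
INR 5,800,487,720.00 × 0.06756 = BRL 391,880,950.36
BRL 391,880,950.36 ÷ 5.091 = USD 76,975,240.69
Profit = USD 76,975,240.69 − USD 76,262,000.00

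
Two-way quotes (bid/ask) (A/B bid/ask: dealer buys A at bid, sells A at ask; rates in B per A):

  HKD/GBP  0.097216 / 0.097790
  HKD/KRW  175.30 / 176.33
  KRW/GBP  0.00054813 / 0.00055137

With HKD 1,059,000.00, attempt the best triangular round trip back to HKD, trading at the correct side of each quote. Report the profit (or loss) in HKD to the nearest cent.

Best loop HKD → GBP → KRW → HKD:
HKD 1,059,000.00 × 0.097216 (sell HKD at bid) = GBP 102,951.74
GBP 102,951.74 ÷ 0.00055137 (buy KRW at ask) = KRW 186,719,887
KRW 186,719,887 ÷ 176.33 (buy HKD at ask) = HKD 1,058,922.97

Net result: HKD -77.03 (no profitable arbitrage after spreads)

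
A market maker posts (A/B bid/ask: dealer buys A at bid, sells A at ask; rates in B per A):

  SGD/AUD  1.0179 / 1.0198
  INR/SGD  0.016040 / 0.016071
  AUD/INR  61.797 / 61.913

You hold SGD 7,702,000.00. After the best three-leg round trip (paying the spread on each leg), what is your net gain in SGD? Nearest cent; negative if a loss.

Best loop SGD → AUD → INR → SGD:
SGD 7,702,000.00 × 1.0179 (sell SGD at bid) = AUD 7,839,865.80
AUD 7,839,865.80 × 61.797 (sell AUD at bid) = INR 484,480,186.84
INR 484,480,186.84 × 0.016040 (sell INR at bid) = SGD 7,771,062.20

Net profit: SGD 69,062.20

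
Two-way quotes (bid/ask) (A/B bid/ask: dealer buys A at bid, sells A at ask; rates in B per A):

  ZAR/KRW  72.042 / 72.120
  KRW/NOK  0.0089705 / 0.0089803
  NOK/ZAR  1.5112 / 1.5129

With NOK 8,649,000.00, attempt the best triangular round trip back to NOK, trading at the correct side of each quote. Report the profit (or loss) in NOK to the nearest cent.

Best loop NOK → KRW → ZAR → NOK:
NOK 8,649,000.00 ÷ 0.0089803 (buy KRW at ask) = KRW 963,108,137
KRW 963,108,137 ÷ 72.120 (buy ZAR at ask) = ZAR 13,354,244.82
ZAR 13,354,244.82 ÷ 1.5129 (buy NOK at ask) = NOK 8,826,918.38

Net profit: NOK 177,918.38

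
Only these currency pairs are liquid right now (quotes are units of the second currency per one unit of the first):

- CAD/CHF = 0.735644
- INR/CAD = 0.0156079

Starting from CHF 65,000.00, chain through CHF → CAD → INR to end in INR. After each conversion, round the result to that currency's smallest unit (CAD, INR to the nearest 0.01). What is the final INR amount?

CHF 65,000.00 ÷ 0.735644 = CAD 88,357.96
CAD 88,357.96 ÷ 0.0156079 = INR 5,661,104.95

INR 5,661,104.95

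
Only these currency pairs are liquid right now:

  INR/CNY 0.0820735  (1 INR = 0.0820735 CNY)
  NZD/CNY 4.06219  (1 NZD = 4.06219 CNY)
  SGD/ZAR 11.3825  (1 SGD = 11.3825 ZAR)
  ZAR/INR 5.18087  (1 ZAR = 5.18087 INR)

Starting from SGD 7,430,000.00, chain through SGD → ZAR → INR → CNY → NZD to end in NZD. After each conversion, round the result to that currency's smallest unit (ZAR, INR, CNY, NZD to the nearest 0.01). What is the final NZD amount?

NZD 8,852,621.36

SGD 7,430,000.00 × 11.3825 = ZAR 84,571,975.00
ZAR 84,571,975.00 × 5.18087 = INR 438,156,408.12
INR 438,156,408.12 × 0.0820735 = CNY 35,961,029.96
CNY 35,961,029.96 ÷ 4.06219 = NZD 8,852,621.36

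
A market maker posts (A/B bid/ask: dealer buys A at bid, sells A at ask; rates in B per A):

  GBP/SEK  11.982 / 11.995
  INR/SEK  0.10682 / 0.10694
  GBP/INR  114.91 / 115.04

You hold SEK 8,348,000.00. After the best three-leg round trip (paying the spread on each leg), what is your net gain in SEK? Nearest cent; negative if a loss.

Best loop SEK → GBP → INR → SEK:
SEK 8,348,000.00 ÷ 11.995 (buy GBP at ask) = GBP 695,956.65
GBP 695,956.65 × 114.91 (sell GBP at bid) = INR 79,972,378.49
INR 79,972,378.49 × 0.10682 (sell INR at bid) = SEK 8,542,649.47

Net profit: SEK 194,649.47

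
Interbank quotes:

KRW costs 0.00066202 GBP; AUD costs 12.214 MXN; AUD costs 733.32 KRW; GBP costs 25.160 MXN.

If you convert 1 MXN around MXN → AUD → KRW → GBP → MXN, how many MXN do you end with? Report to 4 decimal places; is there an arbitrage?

Around MXN → AUD → KRW → GBP → MXN: 1 ÷ 12.214 × 733.32 × 0.00066202 × 25.160 = 1.000040
Product ≈ 1 (deviation 0.004%, within rounding noise).

1.0000 (no arbitrage)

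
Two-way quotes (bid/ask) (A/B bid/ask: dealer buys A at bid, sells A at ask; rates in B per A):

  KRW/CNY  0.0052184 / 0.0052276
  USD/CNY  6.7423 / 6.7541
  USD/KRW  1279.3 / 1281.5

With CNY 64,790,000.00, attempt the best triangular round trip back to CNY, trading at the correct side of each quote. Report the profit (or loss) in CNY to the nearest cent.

Net profit: CNY 417,131.05

Best loop CNY → KRW → USD → CNY:
CNY 64,790,000.00 ÷ 0.0052276 (buy KRW at ask) = KRW 12,393,832,734
KRW 12,393,832,734 ÷ 1281.5 (buy USD at ask) = USD 9,671,348.21
USD 9,671,348.21 × 6.7423 (sell USD at bid) = CNY 65,207,131.05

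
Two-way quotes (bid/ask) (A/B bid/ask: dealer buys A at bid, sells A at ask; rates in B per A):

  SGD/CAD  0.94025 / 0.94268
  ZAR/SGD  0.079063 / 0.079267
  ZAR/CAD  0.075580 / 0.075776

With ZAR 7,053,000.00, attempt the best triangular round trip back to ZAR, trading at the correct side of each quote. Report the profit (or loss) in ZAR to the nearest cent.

Net profit: ZAR 80,851.36

Best loop ZAR → CAD → SGD → ZAR:
ZAR 7,053,000.00 × 0.075580 (sell ZAR at bid) = CAD 533,065.74
CAD 533,065.74 ÷ 0.94268 (buy SGD at ask) = SGD 565,479.00
SGD 565,479.00 ÷ 0.079267 (buy ZAR at ask) = ZAR 7,133,851.36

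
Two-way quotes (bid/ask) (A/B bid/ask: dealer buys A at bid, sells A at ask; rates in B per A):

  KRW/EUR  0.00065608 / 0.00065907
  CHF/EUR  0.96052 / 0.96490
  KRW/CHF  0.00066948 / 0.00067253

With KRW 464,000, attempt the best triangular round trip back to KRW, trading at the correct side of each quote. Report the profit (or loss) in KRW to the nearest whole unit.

Net profit: KRW 5,117

Best loop KRW → EUR → CHF → KRW:
KRW 464,000 × 0.00065608 (sell KRW at bid) = EUR 304.42
EUR 304.42 ÷ 0.96490 (buy CHF at ask) = CHF 315.49
CHF 315.49 ÷ 0.00067253 (buy KRW at ask) = KRW 469,117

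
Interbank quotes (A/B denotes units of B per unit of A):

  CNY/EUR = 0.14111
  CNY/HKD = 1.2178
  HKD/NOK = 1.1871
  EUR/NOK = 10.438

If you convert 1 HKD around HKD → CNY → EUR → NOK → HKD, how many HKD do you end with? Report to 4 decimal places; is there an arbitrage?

Around HKD → CNY → EUR → NOK → HKD: 1 ÷ 1.2178 × 0.14111 × 10.438 ÷ 1.1871 = 1.018854
Product > 1; profitable direction is HKD → CNY → EUR → NOK → HKD.

1.0189 (arbitrage exists)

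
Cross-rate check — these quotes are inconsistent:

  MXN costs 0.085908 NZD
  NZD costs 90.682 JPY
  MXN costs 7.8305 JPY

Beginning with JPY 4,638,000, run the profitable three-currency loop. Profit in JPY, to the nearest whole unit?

Profit: JPY 23,928

Profitable loop is JPY → NZD → MXN → JPY:
JPY 4,638,000 ÷ 90.682 = NZD 51,145.76
NZD 51,145.76 ÷ 0.085908 = MXN 595,355.06
MXN 595,355.06 × 7.8305 = JPY 4,661,928
Profit = JPY 4,661,928 − JPY 4,638,000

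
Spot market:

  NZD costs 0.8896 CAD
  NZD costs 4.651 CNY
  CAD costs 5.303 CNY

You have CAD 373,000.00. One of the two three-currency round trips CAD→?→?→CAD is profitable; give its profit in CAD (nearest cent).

Profit: CAD 5,337.07

Profitable loop is CAD → CNY → NZD → CAD:
CAD 373,000.00 × 5.303 = CNY 1,978,019.00
CNY 1,978,019.00 ÷ 4.651 = NZD 425,288.97
NZD 425,288.97 × 0.8896 = CAD 378,337.07
Profit = CAD 378,337.07 − CAD 373,000.00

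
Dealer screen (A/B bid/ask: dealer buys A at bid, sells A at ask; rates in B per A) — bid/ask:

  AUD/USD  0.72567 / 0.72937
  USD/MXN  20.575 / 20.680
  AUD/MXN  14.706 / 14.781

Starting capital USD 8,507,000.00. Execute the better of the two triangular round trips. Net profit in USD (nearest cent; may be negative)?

Best loop USD → MXN → AUD → USD:
USD 8,507,000.00 × 20.575 (sell USD at bid) = MXN 175,031,525.00
MXN 175,031,525.00 ÷ 14.781 (buy AUD at ask) = AUD 11,841,656.52
AUD 11,841,656.52 × 0.72567 (sell AUD at bid) = USD 8,593,134.89

Net profit: USD 86,134.89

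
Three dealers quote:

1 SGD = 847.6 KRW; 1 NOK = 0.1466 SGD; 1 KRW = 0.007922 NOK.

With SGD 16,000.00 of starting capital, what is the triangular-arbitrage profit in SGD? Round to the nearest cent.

Profitable loop is SGD → NOK → KRW → SGD:
SGD 16,000.00 ÷ 0.1466 = NOK 109,140.52
NOK 109,140.52 ÷ 0.007922 = KRW 13,776,889
KRW 13,776,889 ÷ 847.6 = SGD 16,254.00
Profit = SGD 16,254.00 − SGD 16,000.00

Profit: SGD 254.00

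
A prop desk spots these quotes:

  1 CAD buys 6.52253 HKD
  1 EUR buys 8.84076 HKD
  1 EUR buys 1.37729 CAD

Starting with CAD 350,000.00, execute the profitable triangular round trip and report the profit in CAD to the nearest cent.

Profitable loop is CAD → HKD → EUR → CAD:
CAD 350,000.00 × 6.52253 = HKD 2,282,885.50
HKD 2,282,885.50 ÷ 8.84076 = EUR 258,222.77
EUR 258,222.77 × 1.37729 = CAD 355,647.63
Profit = CAD 355,647.63 − CAD 350,000.00

Profit: CAD 5,647.63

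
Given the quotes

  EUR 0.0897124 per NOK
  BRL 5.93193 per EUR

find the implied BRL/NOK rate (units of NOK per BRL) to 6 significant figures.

1 BRL ÷ 5.93193 = 0.168579 EUR
0.168579 EUR ÷ 0.0897124 = 1.87911 NOK

BRL/NOK = 1.87911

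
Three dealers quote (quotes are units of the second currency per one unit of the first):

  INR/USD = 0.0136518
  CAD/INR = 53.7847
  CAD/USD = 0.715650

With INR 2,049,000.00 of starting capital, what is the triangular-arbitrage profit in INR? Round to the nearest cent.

Profitable loop is INR → USD → CAD → INR:
INR 2,049,000.00 × 0.0136518 = USD 27,972.54
USD 27,972.54 ÷ 0.715650 = CAD 39,086.90
CAD 39,086.90 × 53.7847 = INR 2,102,277.06
Profit = INR 2,102,277.06 − INR 2,049,000.00

Profit: INR 53,277.06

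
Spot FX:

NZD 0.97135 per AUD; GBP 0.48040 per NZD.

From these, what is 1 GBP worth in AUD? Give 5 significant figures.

GBP/AUD = 2.1430

1 GBP ÷ 0.48040 = 2.0816 NZD
2.0816 NZD ÷ 0.97135 = 2.143 AUD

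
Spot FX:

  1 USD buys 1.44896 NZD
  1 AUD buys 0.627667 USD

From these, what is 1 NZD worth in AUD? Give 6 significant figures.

1 NZD ÷ 1.44896 = 0.69015 USD
0.69015 USD ÷ 0.627667 = 1.09955 AUD

NZD/AUD = 1.09955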